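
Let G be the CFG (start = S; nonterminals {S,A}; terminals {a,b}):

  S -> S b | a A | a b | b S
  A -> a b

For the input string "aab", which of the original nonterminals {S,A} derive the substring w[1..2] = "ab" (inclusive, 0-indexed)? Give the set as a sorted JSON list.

CNF form of G:
  S -> S T1 | T0 A | T0 T1 | T1 S
  A -> T0 T1
  T0 -> a
  T1 -> b

CYK fill (cells [i..j] with 1 ≤ i ≤ j ≤ 2 only):
  T[1,1] 'a' = {T0}  orig:{}
  T[2,2] 'b' = {T1}  orig:{}
  T[1,2] 'ab' = {A,S}

Original NTs in T[1,2] deriving "ab": ["A", "S"]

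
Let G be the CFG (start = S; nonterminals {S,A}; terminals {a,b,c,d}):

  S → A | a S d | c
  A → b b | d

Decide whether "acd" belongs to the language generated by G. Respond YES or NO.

Convert to CNF:
  S -> T0 T0 | T1 X3 | c | d
  A -> T0 T0 | d
  T0 -> b
  T1 -> a
  T2 -> d
  X3 -> S T2

CYK fill:
  [0..0]={T1}  "a"  orig:{}
  [1..1]={S}  "c"
  [2..2]={A,S,T2}  "d"  orig:{A,S}
  [0..1]=∅  "ac"
  [1..2]={X3}  "cd"  orig:{}
  [0..2]={S}  "acd"

S ∈ T[0,2] ⇒ YES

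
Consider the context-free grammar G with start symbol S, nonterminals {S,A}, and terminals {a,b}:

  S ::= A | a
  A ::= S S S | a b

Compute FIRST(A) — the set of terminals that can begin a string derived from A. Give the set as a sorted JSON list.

Compute FIRST by fixpoint:
pass 1:
  A via A→a b: +{a}
  S via S→A: +{a}
  FIRST[S]={a}  FIRST[A]={a}
pass 2: done
  FIRST[S]={a}  FIRST[A]={a}

FIRST(A) = ["a"]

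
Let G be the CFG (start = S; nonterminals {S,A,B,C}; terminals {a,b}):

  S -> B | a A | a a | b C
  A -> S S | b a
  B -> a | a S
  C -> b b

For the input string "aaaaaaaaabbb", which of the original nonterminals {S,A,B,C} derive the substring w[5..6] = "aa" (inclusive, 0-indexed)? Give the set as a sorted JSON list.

CNF form of G:
  S -> T0 C | T1 A | T1 S | T1 T1 | a
  A -> S S | T0 T1
  B -> T1 S | a
  C -> T0 T0
  T0 -> b
  T1 -> a

CYK table (by increasing span), restricted to cells inside w[5..6]:
  cell(5,5) a: {B,S,T1}  orig:{B,S}
  cell(6,6) a: {B,S,T1}  orig:{B,S}
  cell(5,6) aa: {A,B,S}

Original NTs in T[5,6] deriving "aa": ["A", "B", "S"]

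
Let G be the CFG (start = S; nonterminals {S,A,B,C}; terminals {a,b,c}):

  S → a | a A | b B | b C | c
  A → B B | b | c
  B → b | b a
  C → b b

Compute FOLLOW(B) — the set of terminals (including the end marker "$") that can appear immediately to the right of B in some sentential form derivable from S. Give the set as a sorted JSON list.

Compute FIRST by fixpoint:
pass 1:
  A via A→b: +{b}
  A via A→c: +{c}
  B via B→b: +{b}
  C via C→b b: +{b}
  S via S→a: +{a}
  S via S→b B: +{b}
  S via S→c: +{c}
  FIRST[S]={a,b,c}  FIRST[A]={b,c}  FIRST[B]={b}  FIRST[C]={b}
pass 2: (no change)
  FIRST[S]={a,b,c}  FIRST[A]={b,c}  FIRST[B]={b}  FIRST[C]={b}

Compute FOLLOW by fixpoint:
FOLLOW(S) := {$}
[1]
  A→B B: FOLLOW(B) ⊇ FIRST(B) = {b}; new: +{b}
  S→a A: FOLLOW(A) ⊇ FOLLOW(S) ⊇ {$}; new: +{$}
  S→b B: FOLLOW(B) ⊇ FOLLOW(S) ⊇ {$}; new: +{$}
  S→b C: FOLLOW(C) ⊇ FOLLOW(S) ⊇ {$}; new: +{$}
  S: {$}  A: {$}  B: {$,b}  C: {$}
[2] done
  S: {$}  A: {$}  B: {$,b}  C: {$}

FOLLOW(B) = ["$", "b"]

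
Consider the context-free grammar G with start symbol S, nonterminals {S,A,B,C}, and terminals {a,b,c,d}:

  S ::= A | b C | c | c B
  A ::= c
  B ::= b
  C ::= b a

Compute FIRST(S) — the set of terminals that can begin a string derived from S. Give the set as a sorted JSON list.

Compute FIRST by fixpoint:
pass 1:
  A via A→c: +{c}
  B via B→b: +{b}
  C via C→b a: +{b}
  S via S→A: +{c}
  S via S→b C: +{b}
  S: {b,c}  A: {c}  B: {b}  C: {b}
pass 2: (stable)
  S: {b,c}  A: {c}  B: {b}  C: {b}

FIRST(S) = ["b", "c"]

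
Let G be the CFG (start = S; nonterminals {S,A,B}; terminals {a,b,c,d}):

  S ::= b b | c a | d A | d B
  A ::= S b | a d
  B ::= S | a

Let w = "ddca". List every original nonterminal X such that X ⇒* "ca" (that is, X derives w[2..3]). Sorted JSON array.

CNF form of G:
  S -> T0 T0 | T2 A | T2 B | T3 T1
  A -> S T0 | T1 T2
  B -> T0 T0 | T2 A | T2 B | T3 T1 | a
  T0 -> b
  T1 -> a
  T2 -> d
  T3 -> c

Fill CYK table bottom-up, restricted to cells inside w[2..3]:
  [2..2]={T3}  "c"  orig:{}
  [3..3]={B,T1}  "a"  orig:{B}
  [2..3]={B,S}  "ca"

Original NTs in T[2,3] deriving "ca": ["B", "S"]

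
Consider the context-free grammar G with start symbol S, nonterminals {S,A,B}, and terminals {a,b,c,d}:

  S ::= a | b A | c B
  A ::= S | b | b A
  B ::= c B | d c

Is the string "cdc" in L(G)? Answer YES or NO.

CNF form of G:
  S -> T0 A | T1 B | a
  A -> T0 A | T1 B | a | b
  B -> T1 B | T2 T1
  T0 -> b
  T1 -> c
  T2 -> d

CYK table (by increasing span):
  [0..0]={T1}  "c"  orig:{}
  [1..1]={T2}  "d"  orig:{}
  [2..2]={T1}  "c"  orig:{}
  [0..1]=∅  "cd"
  [1..2]={B}  "dc"
  [0..2]={A,B,S}  "cdc"

S ∈ T[0,2] ⇒ YES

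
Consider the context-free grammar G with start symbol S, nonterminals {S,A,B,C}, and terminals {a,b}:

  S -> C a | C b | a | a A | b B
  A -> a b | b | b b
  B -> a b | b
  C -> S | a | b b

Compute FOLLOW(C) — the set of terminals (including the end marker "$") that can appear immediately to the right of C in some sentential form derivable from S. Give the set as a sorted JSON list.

FIRST iteration:
round 1:
  A via A→a b: +{a}
  A via A→b: +{b}
  B via B→a b: +{a}
  B via B→b: +{b}
  C via C→a: +{a}
  C via C→b b: +{b}
  S via S→C a: +{a,b}
  FIRST(S)={a,b}  FIRST(A)={a,b}  FIRST(B)={a,b}  FIRST(C)={a,b}
round 2: — fixpoint
  FIRST(S)={a,b}  FIRST(A)={a,b}  FIRST(B)={a,b}  FIRST(C)={a,b}

Compute FOLLOW by fixpoint:
seed FOLLOW(S) with $
round 1:
  S→C a: FOLLOW(C) ⊇ FIRST(a) = {a}; new: +{a}
  S→C b: FOLLOW(C) ⊇ FIRST(b) = {b}; new: +{b}
  S→a A: FOLLOW(A) ⊇ FOLLOW(S) ⊇ {$}; new: +{$}
  S→b B: FOLLOW(B) ⊇ FOLLOW(S) ⊇ {$}; new: +{$}
  S: {$}  A: {$}  B: {$}  C: {a,b}
round 2:
  C→S: FOLLOW(S) ⊇ FOLLOW(C) ⊇ {a,b}; new: +{a,b}
  S→a A: FOLLOW(A) ⊇ FOLLOW(S) ⊇ {$,a,b}; new: +{a,b}
  S→b B: FOLLOW(B) ⊇ FOLLOW(S) ⊇ {$,a,b}; new: +{a,b}
  S: {$,a,b}  A: {$,a,b}  B: {$,a,b}  C: {a,b}
round 3: — fixpoint
  S: {$,a,b}  A: {$,a,b}  B: {$,a,b}  C: {a,b}

FOLLOW(C) = ["a", "b"]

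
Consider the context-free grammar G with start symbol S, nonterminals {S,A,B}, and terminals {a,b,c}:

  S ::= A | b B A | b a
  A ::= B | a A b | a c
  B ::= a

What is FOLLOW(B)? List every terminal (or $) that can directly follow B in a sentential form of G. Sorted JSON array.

FIRST sets, iterate to fixpoint:
round 1:
  A via A→a A b: +{a}
  B via B→a: +{a}
  S via S→A: +{a}
  S via S→b B A: +{b}
  FIRST[S]={a,b}  FIRST[A]={a}  FIRST[B]={a}
round 2: — fixpoint
  FIRST[S]={a,b}  FIRST[A]={a}  FIRST[B]={a}

Compute FOLLOW by fixpoint:
initialize: $ ∈ FOLLOW(S)
iter 1:
  A→a A b: FOLLOW(A) ⊇ FIRST(b) = {b}; new: +{b}
  S→A: FOLLOW(A) ⊇ FOLLOW(S) ⊇ {$}; new: +{$}
  S→b B A: FOLLOW(B) ⊇ FIRST(A) = {a}; new: +{a}
  S: {$}  A: {$,b}  B: {a}
iter 2:
  A→B: FOLLOW(B) ⊇ FOLLOW(A) ⊇ {$,b}; new: +{$,b}
  S: {$}  A: {$,b}  B: {$,a,b}
iter 3: (stable)
  S: {$}  A: {$,b}  B: {$,a,b}

FOLLOW(B) = ["$", "a", "b"]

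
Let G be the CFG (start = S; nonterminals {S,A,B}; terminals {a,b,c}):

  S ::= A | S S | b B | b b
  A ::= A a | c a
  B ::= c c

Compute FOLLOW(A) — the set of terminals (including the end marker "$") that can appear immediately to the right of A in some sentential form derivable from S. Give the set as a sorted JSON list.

FIRST iteration:
round 1:
  A via A→c a: +{c}
  B via B→c c: +{c}
  S via S→A: +{c}
  S via S→b B: +{b}
  FIRST(S)={b,c}  FIRST(A)={c}  FIRST(B)={c}
round 2: (stable)
  FIRST(S)={b,c}  FIRST(A)={c}  FIRST(B)={c}

FOLLOW sets:
FOLLOW(S) := {$}
[1]
  A→A a: FOLLOW(A) ⊇ FIRST(a) = {a}; new: +{a}
  S→A: FOLLOW(A) ⊇ FOLLOW(S) ⊇ {$}; new: +{$}
  S→S S: FOLLOW(S) ⊇ FIRST(S) = {b,c}; new: +{b,c}
  S→b B: FOLLOW(B) ⊇ FOLLOW(S) ⊇ {$,b,c}; new: +{$,b,c}
  FOLLOW(S)={$,b,c}  FOLLOW(A)={$,a}  FOLLOW(B)={$,b,c}
[2]
  S→A: FOLLOW(A) ⊇ FOLLOW(S) ⊇ {$,b,c}; new: +{b,c}
  FOLLOW(S)={$,b,c}  FOLLOW(A)={$,a,b,c}  FOLLOW(B)={$,b,c}
[3] — fixpoint
  FOLLOW(S)={$,b,c}  FOLLOW(A)={$,a,b,c}  FOLLOW(B)={$,b,c}

FOLLOW(A) = ["$", "a", "b", "c"]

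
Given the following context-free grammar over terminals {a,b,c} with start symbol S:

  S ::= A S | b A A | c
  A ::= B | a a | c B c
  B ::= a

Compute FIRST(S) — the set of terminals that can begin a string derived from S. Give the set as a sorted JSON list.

Compute FIRST by fixpoint:
[1]
  A via A→a a: +{a}
  A via A→c B c: +{c}
  B via B→a: +{a}
  S via S→A S: +{a,c}
  S via S→b A A: +{b}
  FIRST[S]={a,b,c}  FIRST[A]={a,c}  FIRST[B]={a}
[2] (stable)
  FIRST[S]={a,b,c}  FIRST[A]={a,c}  FIRST[B]={a}

FIRST(S) = ["a", "b", "c"]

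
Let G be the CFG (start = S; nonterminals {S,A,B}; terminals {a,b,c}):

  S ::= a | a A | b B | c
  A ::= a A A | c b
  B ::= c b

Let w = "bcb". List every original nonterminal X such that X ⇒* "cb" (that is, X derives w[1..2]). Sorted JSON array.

Convert to CNF:
  S -> T0 A | T2 B | a | c
  A -> T0 X3 | T1 T2
  B -> T1 T2
  T0 -> a
  T1 -> c
  T2 -> b
  X3 -> A A

Fill CYK table bottom-up, restricted to cells inside w[1..2]:
  T[1,1] 'c' = {S,T1}  orig:{S}
  T[2,2] 'b' = {T2}  orig:{}
  T[1,2] 'cb' = {A,B}

Original NTs in T[1,2] deriving "cb": ["A", "B"]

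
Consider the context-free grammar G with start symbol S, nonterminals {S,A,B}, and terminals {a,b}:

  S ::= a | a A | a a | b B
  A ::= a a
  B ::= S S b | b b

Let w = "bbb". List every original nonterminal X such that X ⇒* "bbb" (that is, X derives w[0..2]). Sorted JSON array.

Convert to CNF:
  S -> T0 A | T0 T0 | T1 B | a
  A -> T0 T0
  B -> S X2 | T1 T1
  T0 -> a
  T1 -> b
  X2 -> S T1

CYK fill (cells [i..j] with 0 ≤ i ≤ j ≤ 2 only):
  T[0,0] 'b' = {T1}  orig:{}
  T[1,1] 'b' = {T1}  orig:{}
  T[2,2] 'b' = {T1}  orig:{}
  T[0,1] 'bb' = {B}
  T[1,2] 'bb' = {B}
  T[0,2] 'bbb' = {S}

Original NTs in T[0,2] deriving "bbb": ["S"]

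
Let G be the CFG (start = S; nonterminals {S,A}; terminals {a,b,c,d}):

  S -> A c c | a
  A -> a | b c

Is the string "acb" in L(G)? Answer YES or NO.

Convert to CNF:
  S -> A X2 | a
  A -> T0 T1 | a
  T0 -> b
  T1 -> c
  X2 -> T1 T1

CYK fill:
  T[0,0] 'a' = {A,S}
  T[1,1] 'c' = {T1}  orig:{}
  T[2,2] 'b' = {T0}  orig:{}
  T[0,1] 'ac' = ∅
  T[1,2] 'cb' = ∅
  T[0,2] 'acb' = ∅

S ∉ T[0,2] ⇒ NO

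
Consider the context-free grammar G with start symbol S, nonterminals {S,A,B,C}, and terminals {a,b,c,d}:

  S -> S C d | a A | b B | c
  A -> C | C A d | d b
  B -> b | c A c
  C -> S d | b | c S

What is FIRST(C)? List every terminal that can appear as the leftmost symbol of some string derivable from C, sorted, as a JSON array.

Compute FIRST by fixpoint:
round 1:
  A via A→d b: +{d}
  B via B→b: +{b}
  B via B→c A c: +{c}
  C via C→b: +{b}
  C via C→c S: +{c}
  S via S→a A: +{a}
  S via S→b B: +{b}
  S via S→c: +{c}
  FIRST(S)={a,b,c}  FIRST(A)={d}  FIRST(B)={b,c}  FIRST(C)={b,c}
round 2:
  A via A→C: +{b,c}
  C via C→S d: +{a}
  FIRST(S)={a,b,c}  FIRST(A)={b,c,d}  FIRST(B)={b,c}  FIRST(C)={a,b,c}
round 3:
  A via A→C: +{a}
  FIRST(S)={a,b,c}  FIRST(A)={a,b,c,d}  FIRST(B)={b,c}  FIRST(C)={a,b,c}
round 4: done
  FIRST(S)={a,b,c}  FIRST(A)={a,b,c,d}  FIRST(B)={b,c}  FIRST(C)={a,b,c}

FIRST(C) = ["a", "b", "c"]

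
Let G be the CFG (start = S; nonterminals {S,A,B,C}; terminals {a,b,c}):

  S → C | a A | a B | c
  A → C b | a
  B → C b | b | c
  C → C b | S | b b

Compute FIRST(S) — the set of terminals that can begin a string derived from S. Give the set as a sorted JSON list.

Compute FIRST by fixpoint:
pass 1:
  A via A→a: +{a}
  B via B→b: +{b}
  B via B→c: +{c}
  C via C→b b: +{b}
  S via S→C: +{b}
  S via S→a A: +{a}
  S via S→c: +{c}
  FIRST[S]={a,b,c}  FIRST[A]={a}  FIRST[B]={b,c}  FIRST[C]={b}
pass 2:
  A via A→C b: +{b}
  C via C→S: +{a,c}
  FIRST[S]={a,b,c}  FIRST[A]={a,b}  FIRST[B]={b,c}  FIRST[C]={a,b,c}
pass 3:
  A via A→C b: +{c}
  B via B→C b: +{a}
  FIRST[S]={a,b,c}  FIRST[A]={a,b,c}  FIRST[B]={a,b,c}  FIRST[C]={a,b,c}
pass 4: (stable)
  FIRST[S]={a,b,c}  FIRST[A]={a,b,c}  FIRST[B]={a,b,c}  FIRST[C]={a,b,c}

FIRST(S) = ["a", "b", "c"]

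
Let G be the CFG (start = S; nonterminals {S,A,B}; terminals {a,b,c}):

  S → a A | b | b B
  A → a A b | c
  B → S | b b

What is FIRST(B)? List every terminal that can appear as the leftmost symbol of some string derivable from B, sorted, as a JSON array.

FIRST iteration:
round 1:
  A via A→a A b: +{a}
  A via A→c: +{c}
  B via B→b b: +{b}
  S via S→a A: +{a}
  S via S→b: +{b}
  S: {a,b}  A: {a,c}  B: {b}
round 2:
  B via B→S: +{a}
  S: {a,b}  A: {a,c}  B: {a,b}
round 3: (no change)
  S: {a,b}  A: {a,c}  B: {a,b}

FIRST(B) = ["a", "b"]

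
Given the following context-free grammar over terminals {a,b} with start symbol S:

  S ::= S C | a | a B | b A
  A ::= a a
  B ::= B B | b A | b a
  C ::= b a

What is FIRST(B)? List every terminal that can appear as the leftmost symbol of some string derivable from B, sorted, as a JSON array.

FIRST iteration:
pass 1:
  A via A→a a: +{a}
  B via B→b A: +{b}
  C via C→b a: +{b}
  S via S→a: +{a}
  S via S→b A: +{b}
  S: {a,b}  A: {a}  B: {b}  C: {b}
pass 2: — fixpoint
  S: {a,b}  A: {a}  B: {b}  C: {b}

FIRST(B) = ["b"]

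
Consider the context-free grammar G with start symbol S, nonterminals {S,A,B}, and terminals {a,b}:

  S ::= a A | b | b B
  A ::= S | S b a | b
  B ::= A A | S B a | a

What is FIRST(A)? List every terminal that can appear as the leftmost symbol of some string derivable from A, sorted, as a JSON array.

FIRST iteration:
round 1:
  A via A→b: +{b}
  B via B→A A: +{b}
  B via B→a: +{a}
  S via S→a A: +{a}
  S via S→b: +{b}
  FIRST(S)={a,b}  FIRST(A)={b}  FIRST(B)={a,b}
round 2:
  A via A→S: +{a}
  FIRST(S)={a,b}  FIRST(A)={a,b}  FIRST(B)={a,b}
round 3: — fixpoint
  FIRST(S)={a,b}  FIRST(A)={a,b}  FIRST(B)={a,b}

FIRST(A) = ["a", "b"]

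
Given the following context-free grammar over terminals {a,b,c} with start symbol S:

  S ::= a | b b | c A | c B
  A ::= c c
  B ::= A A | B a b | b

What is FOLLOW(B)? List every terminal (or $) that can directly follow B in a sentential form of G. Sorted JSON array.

FIRST sets, iterate to fixpoint:
iter 1:
  A via A→c c: +{c}
  B via B→A A: +{c}
  B via B→b: +{b}
  S via S→a: +{a}
  S via S→b b: +{b}
  S via S→c A: +{c}
  FIRST[S]={a,b,c}  FIRST[A]={c}  FIRST[B]={b,c}
iter 2: (no change)
  FIRST[S]={a,b,c}  FIRST[A]={c}  FIRST[B]={b,c}

Compute FOLLOW by fixpoint:
seed FOLLOW(S) with $
pass 1:
  B→A A: FOLLOW(A) ⊇ FIRST(A) = {c}; new: +{c}
  B→B a b: FOLLOW(B) ⊇ FIRST(a) = {a}; new: +{a}
  S→c A: FOLLOW(A) ⊇ FOLLOW(S) ⊇ {$}; new: +{$}
  S→c B: FOLLOW(B) ⊇ FOLLOW(S) ⊇ {$}; new: +{$}
  FOLLOW(S)={$}  FOLLOW(A)={$,c}  FOLLOW(B)={$,a}
pass 2:
  B→A A: FOLLOW(A) ⊇ FOLLOW(B) ⊇ {$,a}; new: +{a}
  FOLLOW(S)={$}  FOLLOW(A)={$,a,c}  FOLLOW(B)={$,a}
pass 3: (stable)
  FOLLOW(S)={$}  FOLLOW(A)={$,a,c}  FOLLOW(B)={$,a}

FOLLOW(B) = ["$", "a"]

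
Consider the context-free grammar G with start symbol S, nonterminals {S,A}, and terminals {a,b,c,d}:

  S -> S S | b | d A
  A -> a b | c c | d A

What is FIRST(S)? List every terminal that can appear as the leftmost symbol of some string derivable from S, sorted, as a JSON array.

Compute FIRST by fixpoint:
iter 1:
  A via A→a b: +{a}
  A via A→c c: +{c}
  A via A→d A: +{d}
  S via S→b: +{b}
  S via S→d A: +{d}
  FIRST(S)={b,d}  FIRST(A)={a,c,d}
iter 2: (stable)
  FIRST(S)={b,d}  FIRST(A)={a,c,d}

FIRST(S) = ["b", "d"]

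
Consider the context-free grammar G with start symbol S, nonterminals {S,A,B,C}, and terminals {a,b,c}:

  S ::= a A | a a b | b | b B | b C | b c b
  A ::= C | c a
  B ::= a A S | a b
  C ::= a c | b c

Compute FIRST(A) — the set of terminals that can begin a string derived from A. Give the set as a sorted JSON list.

FIRST iteration:
round 1:
  A via A→c a: +{c}
  B via B→a A S: +{a}
  C via C→a c: +{a}
  C via C→b c: +{b}
  S via S→a A: +{a}
  S via S→b: +{b}
  FIRST(S)={a,b}  FIRST(A)={c}  FIRST(B)={a}  FIRST(C)={a,b}
round 2:
  A via A→C: +{a,b}
  FIRST(S)={a,b}  FIRST(A)={a,b,c}  FIRST(B)={a}  FIRST(C)={a,b}
round 3: — fixpoint
  FIRST(S)={a,b}  FIRST(A)={a,b,c}  FIRST(B)={a}  FIRST(C)={a,b}

FIRST(A) = ["a", "b", "c"]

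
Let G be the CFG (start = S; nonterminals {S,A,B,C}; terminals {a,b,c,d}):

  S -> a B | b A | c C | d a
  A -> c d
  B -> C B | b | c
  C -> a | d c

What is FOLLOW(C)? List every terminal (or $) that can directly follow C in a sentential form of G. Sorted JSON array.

FIRST iteration:
pass 1:
  A via A→c d: +{c}
  B via B→b: +{b}
  B via B→c: +{c}
  C via C→a: +{a}
  C via C→d c: +{d}
  S via S→a B: +{a}
  S via S→b A: +{b}
  S via S→c C: +{c}
  S via S→d a: +{d}
  FIRST[S]={a,b,c,d}  FIRST[A]={c}  FIRST[B]={b,c}  FIRST[C]={a,d}
pass 2:
  B via B→C B: +{a,d}
  FIRST[S]={a,b,c,d}  FIRST[A]={c}  FIRST[B]={a,b,c,d}  FIRST[C]={a,d}
pass 3: (stable)
  FIRST[S]={a,b,c,d}  FIRST[A]={c}  FIRST[B]={a,b,c,d}  FIRST[C]={a,d}

FOLLOW iteration:
seed FOLLOW(S) with $
pass 1:
  B→C B: FOLLOW(C) ⊇ FIRST(B) = {a,b,c,d}; new: +{a,b,c,d}
  S→a B: FOLLOW(B) ⊇ FOLLOW(S) ⊇ {$}; new: +{$}
  S→b A: FOLLOW(A) ⊇ FOLLOW(S) ⊇ {$}; new: +{$}
  S→c C: FOLLOW(C) ⊇ FOLLOW(S) ⊇ {$}; new: +{$}
  FOLLOW[S]={$}  FOLLOW[A]={$}  FOLLOW[B]={$}  FOLLOW[C]={$,a,b,c,d}
pass 2: — fixpoint
  FOLLOW[S]={$}  FOLLOW[A]={$}  FOLLOW[B]={$}  FOLLOW[C]={$,a,b,c,d}

FOLLOW(C) = ["$", "a", "b", "c", "d"]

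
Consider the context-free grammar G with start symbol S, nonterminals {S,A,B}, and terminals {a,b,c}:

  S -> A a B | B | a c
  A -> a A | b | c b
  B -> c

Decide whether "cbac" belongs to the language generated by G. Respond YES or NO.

Convert to CNF:
  S -> A X3 | T0 T1 | c
  A -> T0 A | T1 T2 | b
  B -> c
  T0 -> a
  T1 -> c
  T2 -> b
  X3 -> T0 B

CYK fill:
  T[0,0] 'c' = {B,S,T1}  orig:{B,S}
  T[1,1] 'b' = {A,T2}  orig:{A}
  T[2,2] 'a' = {T0}  orig:{}
  T[3,3] 'c' = {B,S,T1}  orig:{B,S}
  T[0,1] 'cb' = {A}
  T[1,2] 'ba' = ∅
  T[2,3] 'ac' = {S,X3}  orig:{S}
  T[0,2] 'cba' = ∅
  T[1,3] 'bac' = {S}
  T[0,3] 'cbac' = {S}

S ∈ T[0,3] ⇒ YES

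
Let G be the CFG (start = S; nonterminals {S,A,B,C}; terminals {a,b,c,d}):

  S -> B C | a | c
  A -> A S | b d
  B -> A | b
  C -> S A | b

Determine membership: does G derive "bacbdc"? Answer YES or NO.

CNF form of G:
  S -> B C | a | c
  A -> A S | T0 T1
  B -> A S | T0 T1 | b
  C -> S A | b
  T0 -> b
  T1 -> d

CYK fill:
  T[0,0] 'b' = {B,C,T0}  orig:{B,C}
  T[1,1] 'a' = {S}
  T[2,2] 'c' = {S}
  T[3,3] 'b' = {B,C,T0}  orig:{B,C}
  T[4,4] 'd' = {T1}  orig:{}
  T[5,5] 'c' = {S}
  T[0,1] 'ba' = ∅
  T[1,2] 'ac' = ∅
  T[2,3] 'cb' = ∅
  T[3,4] 'bd' = {A,B}
  T[4,5] 'dc' = ∅
  T[0,2] 'bac' = ∅
  T[1,3] 'acb' = ∅
  T[2,4] 'cbd' = {C}
  T[3,5] 'bdc' = {A,B}
  T[0,3] 'bacb' = ∅
  T[1,4] 'acbd' = ∅
  T[2,5] 'cbdc' = {C}
  T[0,4] 'bacbd' = ∅
  T[1,5] 'acbdc' = ∅
  T[0,5] 'bacbdc' = ∅

S ∉ T[0,5] ⇒ NO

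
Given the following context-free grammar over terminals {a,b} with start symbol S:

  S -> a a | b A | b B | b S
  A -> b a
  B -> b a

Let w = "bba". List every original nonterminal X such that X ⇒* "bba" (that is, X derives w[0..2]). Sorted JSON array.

Convert to CNF:
  S -> T0 A | T0 B | T0 S | T1 T1
  A -> T0 T1
  B -> T0 T1
  T0 -> b
  T1 -> a

CYK fill, restricted to cells inside w[0..2]:
  [0..0]={T0}  "b"  orig:{}
  [1..1]={T0}  "b"  orig:{}
  [2..2]={T1}  "a"  orig:{}
  [0..1]=∅  "bb"
  [1..2]={A,B}  "ba"
  [0..2]={S}  "bba"

Original NTs in T[0,2] deriving "bba": ["S"]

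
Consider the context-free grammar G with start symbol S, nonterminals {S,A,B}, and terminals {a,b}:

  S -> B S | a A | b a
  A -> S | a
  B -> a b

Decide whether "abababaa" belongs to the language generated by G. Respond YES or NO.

CNF form of G:
  S -> B S | T0 A | T1 T0
  A -> B S | T0 A | T1 T0 | a
  B -> T0 T1
  T0 -> a
  T1 -> b

CYK fill:
  [0..0]={A,T0}  "a"  orig:{A}
  [1..1]={T1}  "b"  orig:{}
  [2..2]={A,T0}  "a"  orig:{A}
  [3..3]={T1}  "b"  orig:{}
  [4..4]={A,T0}  "a"  orig:{A}
  [5..5]={T1}  "b"  orig:{}
  [6..6]={A,T0}  "a"  orig:{A}
  [7..7]={A,T0}  "a"  orig:{A}
  [0..1]={B}  "ab"
  [1..2]={A,S}  "ba"
  [2..3]={B}  "ab"
  [3..4]={A,S}  "ba"
  [4..5]={B}  "ab"
  [5..6]={A,S}  "ba"
  [6..7]={A,S}  "aa"
  [0..2]={A,S}  "aba"
  [1..3]=∅  "bab"
  [2..4]={A,S}  "aba"
  [3..5]=∅  "bab"
  [4..6]={A,S}  "aba"
  [5..7]=∅  "baa"
  [0..3]=∅  "abab"
  [1..4]=∅  "baba"
  [2..5]=∅  "abab"
  [3..6]=∅  "baba"
  [4..7]={A,S}  "abaa"
  [0..4]={A,S}  "ababa"
  [1..5]=∅  "babab"
  [2..6]={A,S}  "ababa"
  [3..7]=∅  "babaa"
  [0..5]=∅  "ababab"
  [1..6]=∅  "bababa"
  [2..7]={A,S}  "ababaa"
  [0..6]={A,S}  "abababa"
  [1..7]=∅  "bababaa"
  [0..7]={A,S}  "abababaa"

S ∈ T[0,7] ⇒ YES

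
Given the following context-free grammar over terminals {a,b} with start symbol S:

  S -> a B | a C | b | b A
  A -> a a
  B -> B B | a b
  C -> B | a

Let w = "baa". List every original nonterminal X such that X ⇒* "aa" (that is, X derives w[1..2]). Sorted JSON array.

CNF form of G:
  S -> T0 B | T0 C | T1 A | b
  A -> T0 T0
  B -> B B | T0 T1
  C -> B B | T0 T1 | a
  T0 -> a
  T1 -> b

CYK fill — only the sub-triangle for w[1..2]:
  T[1,1] 'a' = {C,T0}  orig:{C}
  T[2,2] 'a' = {C,T0}  orig:{C}
  T[1,2] 'aa' = {A,S}

Original NTs in T[1,2] deriving "aa": ["A", "S"]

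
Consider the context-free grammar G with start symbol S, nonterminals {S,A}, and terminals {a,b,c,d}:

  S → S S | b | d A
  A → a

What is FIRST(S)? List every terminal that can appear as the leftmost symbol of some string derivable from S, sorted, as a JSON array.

FIRST iteration:
round 1:
  A via A→a: +{a}
  S via S→b: +{b}
  S via S→d A: +{d}
  FIRST(S)={b,d}  FIRST(A)={a}
round 2: — fixpoint
  FIRST(S)={b,d}  FIRST(A)={a}

FIRST(S) = ["b", "d"]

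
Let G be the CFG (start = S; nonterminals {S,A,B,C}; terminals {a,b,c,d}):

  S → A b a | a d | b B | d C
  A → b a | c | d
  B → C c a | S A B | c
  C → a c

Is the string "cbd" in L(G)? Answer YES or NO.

Convert to CNF:
  S -> A X6 | T0 B | T1 T3 | T3 C
  A -> T0 T1 | c | d
  B -> C X4 | S X5 | c
  C -> T1 T2
  T0 -> b
  T1 -> a
  T2 -> c
  T3 -> d
  X4 -> T2 T1
  X5 -> A B
  X6 -> T0 T1

CYK fill:
  [0..0]={A,B,T2}  "c"  orig:{A,B}
  [1..1]={T0}  "b"  orig:{}
  [2..2]={A,T3}  "d"  orig:{A}
  [0..1]=∅  "cb"
  [1..2]=∅  "bd"
  [0..2]=∅  "cbd"

S ∉ T[0,2] ⇒ NO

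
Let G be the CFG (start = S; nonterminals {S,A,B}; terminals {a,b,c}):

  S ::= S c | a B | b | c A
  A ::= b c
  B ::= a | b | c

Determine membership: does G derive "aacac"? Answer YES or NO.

Convert to CNF:
  S -> S T1 | T1 A | T2 B | b
  A -> T0 T1
  B -> a | b | c
  T0 -> b
  T1 -> c
  T2 -> a

CYK fill:
  cell(0,0) a: {B,T2}  orig:{B}
  cell(1,1) a: {B,T2}  orig:{B}
  cell(2,2) c: {B,T1}  orig:{B}
  cell(3,3) a: {B,T2}  orig:{B}
  cell(4,4) c: {B,T1}  orig:{B}
  cell(0,1) aa: {S}
  cell(1,2) ac: {S}
  cell(2,3) ca: ∅
  cell(3,4) ac: {S}
  cell(0,2) aac: {S}
  cell(1,3) aca: ∅
  cell(2,4) cac: ∅
  cell(0,3) aaca: ∅
  cell(1,4) acac: ∅
  cell(0,4) aacac: ∅

S ∉ T[0,4] ⇒ NO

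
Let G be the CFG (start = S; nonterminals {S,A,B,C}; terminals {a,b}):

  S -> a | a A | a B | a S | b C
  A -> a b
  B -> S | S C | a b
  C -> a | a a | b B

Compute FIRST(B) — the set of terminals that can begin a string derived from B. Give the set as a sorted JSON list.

Compute FIRST by fixpoint:
pass 1:
  A via A→a b: +{a}
  B via B→a b: +{a}
  C via C→a: +{a}
  C via C→b B: +{b}
  S via S→a: +{a}
  S via S→b C: +{b}
  S: {a,b}  A: {a}  B: {a}  C: {a,b}
pass 2:
  B via B→S: +{b}
  S: {a,b}  A: {a}  B: {a,b}  C: {a,b}
pass 3: (stable)
  S: {a,b}  A: {a}  B: {a,b}  C: {a,b}

FIRST(B) = ["a", "b"]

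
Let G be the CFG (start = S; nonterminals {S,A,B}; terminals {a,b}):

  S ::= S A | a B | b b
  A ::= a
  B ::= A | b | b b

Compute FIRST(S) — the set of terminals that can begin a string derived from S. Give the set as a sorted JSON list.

Compute FIRST by fixpoint:
iter 1:
  A via A→a: +{a}
  B via B→A: +{a}
  B via B→b: +{b}
  S via S→a B: +{a}
  S via S→b b: +{b}
  S: {a,b}  A: {a}  B: {a,b}
iter 2: done
  S: {a,b}  A: {a}  B: {a,b}

FIRST(S) = ["a", "b"]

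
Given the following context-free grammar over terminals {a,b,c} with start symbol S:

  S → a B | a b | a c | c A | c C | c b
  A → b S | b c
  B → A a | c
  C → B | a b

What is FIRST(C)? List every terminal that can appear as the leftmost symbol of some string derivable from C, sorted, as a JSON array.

FIRST sets, iterate to fixpoint:
iter 1:
  A via A→b S: +{b}
  B via B→A a: +{b}
  B via B→c: +{c}
  C via C→B: +{b,c}
  C via C→a b: +{a}
  S via S→a B: +{a}
  S via S→c A: +{c}
  FIRST[S]={a,c}  FIRST[A]={b}  FIRST[B]={b,c}  FIRST[C]={a,b,c}
iter 2: done
  FIRST[S]={a,c}  FIRST[A]={b}  FIRST[B]={b,c}  FIRST[C]={a,b,c}

FIRST(C) = ["a", "b", "c"]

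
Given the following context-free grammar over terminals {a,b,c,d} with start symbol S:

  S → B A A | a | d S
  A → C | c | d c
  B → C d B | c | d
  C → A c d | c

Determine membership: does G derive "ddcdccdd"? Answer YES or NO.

CNF form of G:
  S -> B X5 | T1 S | a
  A -> A X2 | T1 T0 | c
  B -> C X3 | c | d
  C -> A X4 | c
  T0 -> c
  T1 -> d
  X2 -> T0 T1
  X3 -> T1 B
  X4 -> T0 T1
  X5 -> A A

CYK fill:
  [0..0]={B,T1}  "d"  orig:{B}
  [1..1]={B,T1}  "d"  orig:{B}
  [2..2]={A,B,C,T0}  "c"  orig:{A,B,C}
  [3..3]={B,T1}  "d"  orig:{B}
  [4..4]={A,B,C,T0}  "c"  orig:{A,B,C}
  [5..5]={A,B,C,T0}  "c"  orig:{A,B,C}
  [6..6]={B,T1}  "d"  orig:{B}
  [7..7]={B,T1}  "d"  orig:{B}
  [0..1]={X3}  "dd"  orig:{}
  [1..2]={A,X3}  "dc"  orig:{A}
  [2..3]={X2,X4}  "cd"  orig:{}
  [3..4]={A,X3}  "dc"  orig:{A}
  [4..5]={X5}  "cc"  orig:{}
  [5..6]={X2,X4}  "cd"  orig:{}
  [6..7]={X3}  "dd"  orig:{}
  [0..2]=∅  "ddc"
  [1..3]=∅  "dcd"
  [2..4]={B,X5}  "cdc"  orig:{B}
  [3..5]={S,X5}  "dcc"  orig:{S}
  [4..6]={A,C}  "ccd"
  [5..7]={B}  "cdd"
  [0..3]=∅  "ddcd"
  [1..4]={S,X3,X5}  "dcdc"  orig:{S}
  [2..5]={S}  "cdcc"
  [3..6]={A,C}  "dccd"
  [4..7]=∅  "ccdd"
  [0..4]={S}  "ddcdc"
  [1..5]={S}  "dcdcc"
  [2..6]={X5}  "cdccd"  orig:{}
  [3..7]=∅  "dccdd"
  [0..5]={S}  "ddcdcc"
  [1..6]={S,X5}  "dcdccd"  orig:{S}
  [2..7]=∅  "cdccdd"
  [0..6]={S}  "ddcdccd"
  [1..7]=∅  "dcdccdd"
  [0..7]=∅  "ddcdccdd"

S ∉ T[0,7] ⇒ NO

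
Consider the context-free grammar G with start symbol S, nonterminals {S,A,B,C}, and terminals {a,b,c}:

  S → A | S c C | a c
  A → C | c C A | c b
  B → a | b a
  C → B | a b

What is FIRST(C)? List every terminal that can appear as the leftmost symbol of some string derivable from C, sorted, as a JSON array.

FIRST sets, iterate to fixpoint:
round 1:
  A via A→c C A: +{c}
  B via B→a: +{a}
  B via B→b a: +{b}
  C via C→B: +{a,b}
  S via S→A: +{c}
  S via S→a c: +{a}
  FIRST(S)={a,c}  FIRST(A)={c}  FIRST(B)={a,b}  FIRST(C)={a,b}
round 2:
  A via A→C: +{a,b}
  S via S→A: +{b}
  FIRST(S)={a,b,c}  FIRST(A)={a,b,c}  FIRST(B)={a,b}  FIRST(C)={a,b}
round 3: done
  FIRST(S)={a,b,c}  FIRST(A)={a,b,c}  FIRST(B)={a,b}  FIRST(C)={a,b}

FIRST(C) = ["a", "b"]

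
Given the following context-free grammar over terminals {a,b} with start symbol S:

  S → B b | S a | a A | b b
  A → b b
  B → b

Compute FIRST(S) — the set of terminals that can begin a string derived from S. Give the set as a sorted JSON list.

FIRST sets, iterate to fixpoint:
[1]
  A via A→b b: +{b}
  B via B→b: +{b}
  S via S→B b: +{b}
  S via S→a A: +{a}
  FIRST[S]={a,b}  FIRST[A]={b}  FIRST[B]={b}
[2] (no change)
  FIRST[S]={a,b}  FIRST[A]={b}  FIRST[B]={b}

FIRST(S) = ["a", "b"]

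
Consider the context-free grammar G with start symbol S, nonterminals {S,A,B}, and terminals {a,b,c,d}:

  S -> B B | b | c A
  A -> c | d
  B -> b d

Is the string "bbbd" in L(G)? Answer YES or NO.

Convert to CNF:
  S -> B B | T2 A | b
  A -> c | d
  B -> T0 T1
  T0 -> b
  T1 -> d
  T2 -> c

CYK table (by increasing span):
  T[0,0] 'b' = {S,T0}  orig:{S}
  T[1,1] 'b' = {S,T0}  orig:{S}
  T[2,2] 'b' = {S,T0}  orig:{S}
  T[3,3] 'd' = {A,T1}  orig:{A}
  T[0,1] 'bb' = ∅
  T[1,2] 'bb' = ∅
  T[2,3] 'bd' = {B}
  T[0,2] 'bbb' = ∅
  T[1,3] 'bbd' = ∅
  T[0,3] 'bbbd' = ∅

S ∉ T[0,3] ⇒ NO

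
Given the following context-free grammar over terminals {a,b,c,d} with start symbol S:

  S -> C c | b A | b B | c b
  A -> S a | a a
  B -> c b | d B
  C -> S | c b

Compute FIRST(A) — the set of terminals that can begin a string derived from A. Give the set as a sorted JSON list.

FIRST iteration:
[1]
  A via A→a a: +{a}
  B via B→c b: +{c}
  B via B→d B: +{d}
  C via C→c b: +{c}
  S via S→C c: +{c}
  S via S→b A: +{b}
  FIRST(S)={b,c}  FIRST(A)={a}  FIRST(B)={c,d}  FIRST(C)={c}
[2]
  A via A→S a: +{b,c}
  C via C→S: +{b}
  FIRST(S)={b,c}  FIRST(A)={a,b,c}  FIRST(B)={c,d}  FIRST(C)={b,c}
[3] — fixpoint
  FIRST(S)={b,c}  FIRST(A)={a,b,c}  FIRST(B)={c,d}  FIRST(C)={b,c}

FIRST(A) = ["a", "b", "c"]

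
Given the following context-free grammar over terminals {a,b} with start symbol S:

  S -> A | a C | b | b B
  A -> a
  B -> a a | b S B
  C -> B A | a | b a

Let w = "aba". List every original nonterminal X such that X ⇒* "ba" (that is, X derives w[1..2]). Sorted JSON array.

CNF form of G:
  S -> T0 C | T1 B | a | b
  A -> a
  B -> T0 T0 | T1 X2
  C -> B A | T1 T0 | a
  T0 -> a
  T1 -> b
  X2 -> S B

Fill CYK table bottom-up, restricted to cells inside w[1..2]:
  [1..1]={S,T1}  "b"  orig:{S}
  [2..2]={A,C,S,T0}  "a"  orig:{A,C,S}
  [1..2]={C}  "ba"

Original NTs in T[1,2] deriving "ba": ["C"]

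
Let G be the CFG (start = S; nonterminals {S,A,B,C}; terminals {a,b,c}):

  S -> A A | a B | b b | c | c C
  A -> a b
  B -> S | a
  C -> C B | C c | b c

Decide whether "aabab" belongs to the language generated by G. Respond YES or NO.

CNF form of G:
  S -> A A | T0 B | T1 T1 | T2 C | c
  A -> T0 T1
  B -> A A | T0 B | T1 T1 | T2 C | a | c
  C -> C B | C T2 | T1 T2
  T0 -> a
  T1 -> b
  T2 -> c

CYK table (by increasing span):
  [0..0]={B,T0}  "a"  orig:{B}
  [1..1]={B,T0}  "a"  orig:{B}
  [2..2]={T1}  "b"  orig:{}
  [3..3]={B,T0}  "a"  orig:{B}
  [4..4]={T1}  "b"  orig:{}
  [0..1]={B,S}  "aa"
  [1..2]={A}  "ab"
  [2..3]=∅  "ba"
  [3..4]={A}  "ab"
  [0..2]=∅  "aab"
  [1..3]=∅  "aba"
  [2..4]=∅  "bab"
  [0..3]=∅  "aaba"
  [1..4]={B,S}  "abab"
  [0..4]={B,S}  "aabab"

S ∈ T[0,4] ⇒ YES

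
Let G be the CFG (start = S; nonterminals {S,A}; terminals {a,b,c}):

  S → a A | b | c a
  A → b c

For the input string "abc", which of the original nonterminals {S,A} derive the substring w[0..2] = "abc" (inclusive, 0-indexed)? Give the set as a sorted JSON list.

CNF form of G:
  S -> T1 T2 | T2 A | b
  A -> T0 T1
  T0 -> b
  T1 -> c
  T2 -> a

Fill CYK table bottom-up, restricted to cells inside w[0..2]:
  cell(0,0) a: {T2}  orig:{}
  cell(1,1) b: {S,T0}  orig:{S}
  cell(2,2) c: {T1}  orig:{}
  cell(0,1) ab: ∅
  cell(1,2) bc: {A}
  cell(0,2) abc: {S}

Original NTs in T[0,2] deriving "abc": ["S"]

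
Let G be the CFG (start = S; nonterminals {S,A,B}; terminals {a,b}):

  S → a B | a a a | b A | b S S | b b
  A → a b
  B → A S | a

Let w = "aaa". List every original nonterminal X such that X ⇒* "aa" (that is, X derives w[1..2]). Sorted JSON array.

CNF form of G:
  S -> T0 B | T0 X2 | T1 A | T1 T1 | T1 X3
  A -> T0 T1
  B -> A S | a
  T0 -> a
  T1 -> b
  X2 -> T0 T0
  X3 -> S S

Fill CYK table bottom-up, restricted to cells inside w[1..2]:
  T[1,1] 'a' = {B,T0}  orig:{B}
  T[2,2] 'a' = {B,T0}  orig:{B}
  T[1,2] 'aa' = {S,X2}  orig:{S}

Original NTs in T[1,2] deriving "aa": ["S"]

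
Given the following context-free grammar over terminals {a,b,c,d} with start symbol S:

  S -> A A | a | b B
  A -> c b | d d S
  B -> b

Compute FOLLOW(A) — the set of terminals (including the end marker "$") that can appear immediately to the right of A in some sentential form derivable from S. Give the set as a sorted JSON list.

FIRST sets, iterate to fixpoint:
iter 1:
  A via A→c b: +{c}
  A via A→d d S: +{d}
  B via B→b: +{b}
  S via S→A A: +{c,d}
  S via S→a: +{a}
  S via S→b B: +{b}
  FIRST(S)={a,b,c,d}  FIRST(A)={c,d}  FIRST(B)={b}
iter 2: done
  FIRST(S)={a,b,c,d}  FIRST(A)={c,d}  FIRST(B)={b}

FOLLOW sets:
initialize: $ ∈ FOLLOW(S)
pass 1:
  S→A A: FOLLOW(A) ⊇ FIRST(A) = {c,d}; new: +{c,d}
  S→A A: FOLLOW(A) ⊇ FOLLOW(S) ⊇ {$}; new: +{$}
  S→b B: FOLLOW(B) ⊇ FOLLOW(S) ⊇ {$}; new: +{$}
  FOLLOW[S]={$}  FOLLOW[A]={$,c,d}  FOLLOW[B]={$}
pass 2:
  A→d d S: FOLLOW(S) ⊇ FOLLOW(A) ⊇ {$,c,d}; new: +{c,d}
  S→b B: FOLLOW(B) ⊇ FOLLOW(S) ⊇ {$,c,d}; new: +{c,d}
  FOLLOW[S]={$,c,d}  FOLLOW[A]={$,c,d}  FOLLOW[B]={$,c,d}
pass 3: done
  FOLLOW[S]={$,c,d}  FOLLOW[A]={$,c,d}  FOLLOW[B]={$,c,d}

FOLLOW(A) = ["$", "c", "d"]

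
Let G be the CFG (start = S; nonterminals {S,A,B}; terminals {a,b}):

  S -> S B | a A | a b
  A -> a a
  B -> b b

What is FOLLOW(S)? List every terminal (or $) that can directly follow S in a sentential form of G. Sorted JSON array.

FIRST iteration:
iter 1:
  A via A→a a: +{a}
  B via B→b b: +{b}
  S via S→a A: +{a}
  FIRST(S)={a}  FIRST(A)={a}  FIRST(B)={b}
iter 2: — fixpoint
  FIRST(S)={a}  FIRST(A)={a}  FIRST(B)={b}

FOLLOW sets:
seed FOLLOW(S) with $
round 1:
  S→S B: FOLLOW(S) ⊇ FIRST(B) = {b}; new: +{b}
  S→S B: FOLLOW(B) ⊇ FOLLOW(S) ⊇ {$,b}; new: +{$,b}
  S→a A: FOLLOW(A) ⊇ FOLLOW(S) ⊇ {$,b}; new: +{$,b}
  FOLLOW(S)={$,b}  FOLLOW(A)={$,b}  FOLLOW(B)={$,b}
round 2: (stable)
  FOLLOW(S)={$,b}  FOLLOW(A)={$,b}  FOLLOW(B)={$,b}

FOLLOW(S) = ["$", "b"]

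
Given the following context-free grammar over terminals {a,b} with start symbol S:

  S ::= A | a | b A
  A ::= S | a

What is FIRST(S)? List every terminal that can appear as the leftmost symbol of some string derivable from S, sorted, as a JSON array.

FIRST iteration:
[1]
  A via A→a: +{a}
  S via S→A: +{a}
  S via S→b A: +{b}
  S: {a,b}  A: {a}
[2]
  A via A→S: +{b}
  S: {a,b}  A: {a,b}
[3] — fixpoint
  S: {a,b}  A: {a,b}

FIRST(S) = ["a", "b"]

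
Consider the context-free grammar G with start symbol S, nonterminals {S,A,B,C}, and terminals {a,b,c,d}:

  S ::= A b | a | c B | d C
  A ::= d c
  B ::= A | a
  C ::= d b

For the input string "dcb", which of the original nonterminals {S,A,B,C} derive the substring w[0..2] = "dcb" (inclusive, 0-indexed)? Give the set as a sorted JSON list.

Convert to CNF:
  S -> A T2 | T0 C | T1 B | a
  A -> T0 T1
  B -> T0 T1 | a
  C -> T0 T2
  T0 -> d
  T1 -> c
  T2 -> b

CYK fill — only the sub-triangle for w[0..2]:
  cell(0,0) d: {T0}  orig:{}
  cell(1,1) c: {T1}  orig:{}
  cell(2,2) b: {T2}  orig:{}
  cell(0,1) dc: {A,B}
  cell(1,2) cb: ∅
  cell(0,2) dcb: {S}

Original NTs in T[0,2] deriving "dcb": ["S"]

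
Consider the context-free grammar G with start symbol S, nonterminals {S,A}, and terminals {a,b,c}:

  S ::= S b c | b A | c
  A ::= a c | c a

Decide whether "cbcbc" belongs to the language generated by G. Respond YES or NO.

Convert to CNF:
  S -> S X3 | T2 A | c
  A -> T0 T1 | T1 T0
  T0 -> a
  T1 -> c
  T2 -> b
  X3 -> T2 T1

CYK table (by increasing span):
  T[0,0] 'c' = {S,T1}  orig:{S}
  T[1,1] 'b' = {T2}  orig:{}
  T[2,2] 'c' = {S,T1}  orig:{S}
  T[3,3] 'b' = {T2}  orig:{}
  T[4,4] 'c' = {S,T1}  orig:{S}
  T[0,1] 'cb' = ∅
  T[1,2] 'bc' = {X3}  orig:{}
  T[2,3] 'cb' = ∅
  T[3,4] 'bc' = {X3}  orig:{}
  T[0,2] 'cbc' = {S}
  T[1,3] 'bcb' = ∅
  T[2,4] 'cbc' = {S}
  T[0,3] 'cbcb' = ∅
  T[1,4] 'bcbc' = ∅
  T[0,4] 'cbcbc' = {S}

S ∈ T[0,4] ⇒ YES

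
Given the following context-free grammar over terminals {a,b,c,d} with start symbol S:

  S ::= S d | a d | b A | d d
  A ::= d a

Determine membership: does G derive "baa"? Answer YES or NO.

Convert to CNF:
  S -> S T0 | T0 T0 | T1 T0 | T2 A
  A -> T0 T1
  T0 -> d
  T1 -> a
  T2 -> b

Fill CYK table bottom-up:
  [0..0]={T2}  "b"  orig:{}
  [1..1]={T1}  "a"  orig:{}
  [2..2]={T1}  "a"  orig:{}
  [0..1]=∅  "ba"
  [1..2]=∅  "aa"
  [0..2]=∅  "baa"

S ∉ T[0,2] ⇒ NO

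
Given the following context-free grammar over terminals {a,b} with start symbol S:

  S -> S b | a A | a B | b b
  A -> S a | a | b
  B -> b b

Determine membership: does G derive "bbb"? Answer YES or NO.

Convert to CNF:
  S -> S T1 | T0 A | T0 B | T1 T1
  A -> S T0 | a | b
  B -> T1 T1
  T0 -> a
  T1 -> b

CYK fill:
  [0..0]={A,T1}  "b"  orig:{A}
  [1..1]={A,T1}  "b"  orig:{A}
  [2..2]={A,T1}  "b"  orig:{A}
  [0..1]={B,S}  "bb"
  [1..2]={B,S}  "bb"
  [0..2]={S}  "bbb"

S ∈ T[0,2] ⇒ YES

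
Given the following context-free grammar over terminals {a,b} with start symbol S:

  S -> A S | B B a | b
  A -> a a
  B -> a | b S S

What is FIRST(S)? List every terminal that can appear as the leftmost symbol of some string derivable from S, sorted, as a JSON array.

Compute FIRST by fixpoint:
iter 1:
  A via A→a a: +{a}
  B via B→a: +{a}
  B via B→b S S: +{b}
  S via S→A S: +{a}
  S via S→B B a: +{b}
  S: {a,b}  A: {a}  B: {a,b}
iter 2: — fixpoint
  S: {a,b}  A: {a}  B: {a,b}

FIRST(S) = ["a", "b"]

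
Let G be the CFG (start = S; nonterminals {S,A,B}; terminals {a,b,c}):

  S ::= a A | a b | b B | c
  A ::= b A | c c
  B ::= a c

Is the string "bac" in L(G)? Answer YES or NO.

Convert to CNF:
  S -> T0 B | T2 A | T2 T0 | c
  A -> T0 A | T1 T1
  B -> T2 T1
  T0 -> b
  T1 -> c
  T2 -> a

CYK table (by increasing span):
  cell(0,0) b: {T0}  orig:{}
  cell(1,1) a: {T2}  orig:{}
  cell(2,2) c: {S,T1}  orig:{S}
  cell(0,1) ba: ∅
  cell(1,2) ac: {B}
  cell(0,2) bac: {S}

S ∈ T[0,2] ⇒ YES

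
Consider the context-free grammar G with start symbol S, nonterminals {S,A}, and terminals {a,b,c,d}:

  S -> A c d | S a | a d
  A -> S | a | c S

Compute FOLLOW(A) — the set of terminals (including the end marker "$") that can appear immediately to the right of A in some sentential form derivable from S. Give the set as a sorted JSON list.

FIRST sets, iterate to fixpoint:
round 1:
  A via A→a: +{a}
  A via A→c S: +{c}
  S via S→A c d: +{a,c}
  FIRST[S]={a,c}  FIRST[A]={a,c}
round 2: (stable)
  FIRST[S]={a,c}  FIRST[A]={a,c}

FOLLOW sets:
FOLLOW(S) := {$}
[1]
  S→A c d: FOLLOW(A) ⊇ FIRST(c) = {c}; new: +{c}
  S→S a: FOLLOW(S) ⊇ FIRST(a) = {a}; new: +{a}
  FOLLOW(S)={$,a}  FOLLOW(A)={c}
[2]
  A→S: FOLLOW(S) ⊇ FOLLOW(A) ⊇ {c}; new: +{c}
  FOLLOW(S)={$,a,c}  FOLLOW(A)={c}
[3] done
  FOLLOW(S)={$,a,c}  FOLLOW(A)={c}

FOLLOW(A) = ["c"]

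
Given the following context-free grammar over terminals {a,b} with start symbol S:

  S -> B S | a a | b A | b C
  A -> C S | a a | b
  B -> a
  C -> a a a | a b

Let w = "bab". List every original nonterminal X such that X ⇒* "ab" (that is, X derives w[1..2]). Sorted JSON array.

CNF form of G:
  S -> B S | T0 T0 | T1 A | T1 C
  A -> C S | T0 T0 | b
  B -> a
  C -> T0 T1 | T0 X2
  T0 -> a
  T1 -> b
  X2 -> T0 T0

CYK table (by increasing span), restricted to cells inside w[1..2]:
  T[1,1] 'a' = {B,T0}  orig:{B}
  T[2,2] 'b' = {A,T1}  orig:{A}
  T[1,2] 'ab' = {C}

Original NTs in T[1,2] deriving "ab": ["C"]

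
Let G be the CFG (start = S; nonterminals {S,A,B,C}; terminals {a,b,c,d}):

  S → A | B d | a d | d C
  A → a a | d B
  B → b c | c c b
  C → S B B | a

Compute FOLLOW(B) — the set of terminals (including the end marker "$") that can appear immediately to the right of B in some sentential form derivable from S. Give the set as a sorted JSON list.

FIRST sets, iterate to fixpoint:
iter 1:
  A via A→a a: +{a}
  A via A→d B: +{d}
  B via B→b c: +{b}
  B via B→c c b: +{c}
  C via C→a: +{a}
  S via S→A: +{a,d}
  S via S→B d: +{b,c}
  FIRST(S)={a,b,c,d}  FIRST(A)={a,d}  FIRST(B)={b,c}  FIRST(C)={a}
iter 2:
  C via C→S B B: +{b,c,d}
  FIRST(S)={a,b,c,d}  FIRST(A)={a,d}  FIRST(B)={b,c}  FIRST(C)={a,b,c,d}
iter 3: (stable)
  FIRST(S)={a,b,c,d}  FIRST(A)={a,d}  FIRST(B)={b,c}  FIRST(C)={a,b,c,d}

Compute FOLLOW by fixpoint:
FOLLOW(S) := {$}
[1]
  C→S B B: FOLLOW(S) ⊇ FIRST(B) = {b,c}; new: +{b,c}
  C→S B B: FOLLOW(B) ⊇ FIRST(B) = {b,c}; new: +{b,c}
  S→A: FOLLOW(A) ⊇ FOLLOW(S) ⊇ {$,b,c}; new: +{$,b,c}
  S→B d: FOLLOW(B) ⊇ FIRST(d) = {d}; new: +{d}
  S→d C: FOLLOW(C) ⊇ FOLLOW(S) ⊇ {$,b,c}; new: +{$,b,c}
  FOLLOW(S)={$,b,c}  FOLLOW(A)={$,b,c}  FOLLOW(B)={b,c,d}  FOLLOW(C)={$,b,c}
[2]
  A→d B: FOLLOW(B) ⊇ FOLLOW(A) ⊇ {$,b,c}; new: +{$}
  FOLLOW(S)={$,b,c}  FOLLOW(A)={$,b,c}  FOLLOW(B)={$,b,c,d}  FOLLOW(C)={$,b,c}
[3] — fixpoint
  FOLLOW(S)={$,b,c}  FOLLOW(A)={$,b,c}  FOLLOW(B)={$,b,c,d}  FOLLOW(C)={$,b,c}

FOLLOW(B) = ["$", "b", "c", "d"]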